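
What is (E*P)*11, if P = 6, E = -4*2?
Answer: -528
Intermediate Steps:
E = -8
(E*P)*11 = -8*6*11 = -48*11 = -528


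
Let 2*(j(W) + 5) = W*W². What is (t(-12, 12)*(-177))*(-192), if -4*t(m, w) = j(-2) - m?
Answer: -25488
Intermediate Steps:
j(W) = -5 + W³/2 (j(W) = -5 + (W*W²)/2 = -5 + W³/2)
t(m, w) = 9/4 + m/4 (t(m, w) = -((-5 + (½)*(-2)³) - m)/4 = -((-5 + (½)*(-8)) - m)/4 = -((-5 - 4) - m)/4 = -(-9 - m)/4 = 9/4 + m/4)
(t(-12, 12)*(-177))*(-192) = ((9/4 + (¼)*(-12))*(-177))*(-192) = ((9/4 - 3)*(-177))*(-192) = -¾*(-177)*(-192) = (531/4)*(-192) = -25488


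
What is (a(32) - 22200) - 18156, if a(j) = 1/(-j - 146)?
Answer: -7183369/178 ≈ -40356.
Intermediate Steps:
a(j) = 1/(-146 - j)
(a(32) - 22200) - 18156 = (-1/(146 + 32) - 22200) - 18156 = (-1/178 - 22200) - 18156 = -3951601/178 - 18156 = -7183369/178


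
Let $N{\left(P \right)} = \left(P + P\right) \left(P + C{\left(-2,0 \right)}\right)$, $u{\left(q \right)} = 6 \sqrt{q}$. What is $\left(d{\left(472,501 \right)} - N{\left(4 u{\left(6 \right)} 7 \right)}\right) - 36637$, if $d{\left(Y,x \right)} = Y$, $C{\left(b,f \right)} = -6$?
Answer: $-374853 + 2016 \sqrt{6} \approx -3.6992 \cdot 10^{5}$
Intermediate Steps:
$N{\left(P \right)} = 2 P \left(-6 + P\right)$ ($N{\left(P \right)} = \left(P + P\right) \left(P - 6\right) = 2 P \left(-6 + P\right)$)
$\left(d{\left(472,501 \right)} - N{\left(4 u{\left(6 \right)} 7 \right)}\right) - 36637 = \left(472 - 2 \cdot 4 \cdot 6 \sqrt{6} \cdot 7 \left(-6 + 4 \cdot 6 \sqrt{6} \cdot 7\right)\right) - 36637 = \left(472 - 2 \cdot 24 \sqrt{6} \cdot 7 \left(-6 + 24 \sqrt{6} \cdot 7\right)\right) - 36637 = \left(472 - 2 \cdot 168 \sqrt{6} \left(-6 + 168 \sqrt{6}\right)\right) - 36637 = \left(472 - 336 \sqrt{6} \left(-6 + 168 \sqrt{6}\right)\right) - 36637 = -36165 - 336 \sqrt{6} \left(-6 + 168 \sqrt{6}\right)$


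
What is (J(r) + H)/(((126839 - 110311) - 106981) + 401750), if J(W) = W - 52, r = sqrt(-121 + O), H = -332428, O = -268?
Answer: -332480/311297 + I*sqrt(389)/311297 ≈ -1.068 + 6.3358e-5*I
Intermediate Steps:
r = I*sqrt(389) (r = sqrt(-121 - 268) = sqrt(-389) = I*sqrt(389) ≈ 19.723*I)
J(W) = -52 + W
(J(r) + H)/(((126839 - 110311) - 106981) + 401750) = ((-52 + I*sqrt(389)) - 332428)/(((126839 - 110311) - 106981) + 401750) = (-332480 + I*sqrt(389))/((16528 - 106981) + 401750) = (-332480 + I*sqrt(389))/(-90453 + 401750) = (-332480 + I*sqrt(389))/311297 = (-332480 + I*sqrt(389))*(1/311297) = -332480/311297 + I*sqrt(389)/311297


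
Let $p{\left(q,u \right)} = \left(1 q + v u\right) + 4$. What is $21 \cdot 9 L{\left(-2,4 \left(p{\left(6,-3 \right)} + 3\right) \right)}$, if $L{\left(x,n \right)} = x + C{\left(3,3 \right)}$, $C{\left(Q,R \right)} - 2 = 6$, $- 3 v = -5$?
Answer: $1134$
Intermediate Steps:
$v = \frac{5}{3}$ ($v = \left(- \frac{1}{3}\right) \left(-5\right) = \frac{5}{3} \approx 1.6667$)
$C{\left(Q,R \right)} = 8$ ($C{\left(Q,R \right)} = 2 + 6 = 8$)
$p{\left(q,u \right)} = 4 + q + \frac{5 u}{3}$ ($p{\left(q,u \right)} = \left(1 q + \frac{5 u}{3}\right) + 4 = \left(q + \frac{5 u}{3}\right) + 4 = 4 + q + \frac{5 u}{3}$)
$L{\left(x,n \right)} = 8 + x$ ($L{\left(x,n \right)} = x + 8 = 8 + x$)
$21 \cdot 9 L{\left(-2,4 \left(p{\left(6,-3 \right)} + 3\right) \right)} = 21 \cdot 9 \left(8 - 2\right) = 189 \cdot 6 = 1134$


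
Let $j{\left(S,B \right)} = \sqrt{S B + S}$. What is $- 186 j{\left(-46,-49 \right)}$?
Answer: $- 744 \sqrt{138} \approx -8740.0$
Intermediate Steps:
$j{\left(S,B \right)} = \sqrt{S + B S}$ ($j{\left(S,B \right)} = \sqrt{B S + S} = \sqrt{S + B S}$)
$- 186 j{\left(-46,-49 \right)} = - 186 \sqrt{- 46 \left(1 - 49\right)} = - 186 \sqrt{\left(-46\right) \left(-48\right)} = - 186 \sqrt{2208} = - 186 \cdot 4 \sqrt{138} = - 744 \sqrt{138}$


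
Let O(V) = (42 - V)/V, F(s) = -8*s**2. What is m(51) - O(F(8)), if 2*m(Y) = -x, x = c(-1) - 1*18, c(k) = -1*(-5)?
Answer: 1941/256 ≈ 7.5820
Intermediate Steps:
c(k) = 5
x = -13 (x = 5 - 1*18 = 5 - 18 = -13)
O(V) = (42 - V)/V
m(Y) = 13/2 (m(Y) = (-1*(-13))/2 = (1/2)*13 = 13/2)
m(51) - O(F(8)) = 13/2 - (42 - (-8)*8**2)/((-8*8**2)) = 13/2 - (42 - (-8)*64)/((-8*64)) = 13/2 - (42 - 1*(-512))/(-512) = 13/2 - (-1)*(42 + 512)/512 = 13/2 - (-1)*554/512 = 13/2 - 1*(-277/256) = 13/2 + 277/256 = 1941/256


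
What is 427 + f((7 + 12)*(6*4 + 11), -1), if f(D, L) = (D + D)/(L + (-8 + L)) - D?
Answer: -371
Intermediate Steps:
f(D, L) = -D + 2*D/(-8 + 2*L) (f(D, L) = (2*D)/(-8 + 2*L) - D = 2*D/(-8 + 2*L) - D = -D + 2*D/(-8 + 2*L))
427 + f((7 + 12)*(6*4 + 11), -1) = 427 + ((7 + 12)*(6*4 + 11))*(5 - 1*(-1))/(-4 - 1) = 427 + (19*(24 + 11))*(5 + 1)/(-5) = 427 + (19*35)*(-⅕)*6 = 427 + 665*(-⅕)*6 = 427 - 798 = -371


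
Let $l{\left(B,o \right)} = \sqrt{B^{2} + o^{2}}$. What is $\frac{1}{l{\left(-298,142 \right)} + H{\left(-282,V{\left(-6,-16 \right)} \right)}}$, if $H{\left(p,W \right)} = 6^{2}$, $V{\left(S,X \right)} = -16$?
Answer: $- \frac{9}{26918} + \frac{\sqrt{27242}}{53836} \approx 0.0027315$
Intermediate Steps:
$H{\left(p,W \right)} = 36$
$\frac{1}{l{\left(-298,142 \right)} + H{\left(-282,V{\left(-6,-16 \right)} \right)}} = \frac{1}{\sqrt{\left(-298\right)^{2} + 142^{2}} + 36} = \frac{1}{\sqrt{88804 + 20164} + 36} = \frac{1}{\sqrt{108968} + 36} = \frac{1}{2 \sqrt{27242} + 36} = \frac{1}{36 + 2 \sqrt{27242}}$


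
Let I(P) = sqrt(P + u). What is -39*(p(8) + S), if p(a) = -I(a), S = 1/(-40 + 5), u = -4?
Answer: 2769/35 ≈ 79.114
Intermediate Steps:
S = -1/35 (S = 1/(-35) = -1/35 ≈ -0.028571)
I(P) = sqrt(-4 + P) (I(P) = sqrt(P - 4) = sqrt(-4 + P))
p(a) = -sqrt(-4 + a)
-39*(p(8) + S) = -39*(-sqrt(-4 + 8) - 1/35) = -39*(-sqrt(4) - 1/35) = -39*(-1*2 - 1/35) = -39*(-2 - 1/35) = -39*(-71/35) = 2769/35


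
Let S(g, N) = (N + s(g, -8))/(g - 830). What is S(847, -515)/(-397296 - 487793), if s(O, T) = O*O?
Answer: -716894/15046513 ≈ -0.047645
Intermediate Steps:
s(O, T) = O²
S(g, N) = (N + g²)/(-830 + g) (S(g, N) = (N + g²)/(g - 830) = (N + g²)/(-830 + g))
S(847, -515)/(-397296 - 487793) = ((-515 + 847²)/(-830 + 847))/(-397296 - 487793) = ((-515 + 717409)/17)/(-885089) = ((1/17)*716894)*(-1/885089) = (716894/17)*(-1/885089) = -716894/15046513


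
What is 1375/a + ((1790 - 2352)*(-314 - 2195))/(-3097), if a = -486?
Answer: -689546563/1505142 ≈ -458.13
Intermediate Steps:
1375/a + ((1790 - 2352)*(-314 - 2195))/(-3097) = 1375/(-486) + ((1790 - 2352)*(-314 - 2195))/(-3097) = 1375*(-1/486) - 562*(-2509)*(-1/3097) = -1375/486 + 1410058*(-1/3097) = -1375/486 - 1410058/3097 = -689546563/1505142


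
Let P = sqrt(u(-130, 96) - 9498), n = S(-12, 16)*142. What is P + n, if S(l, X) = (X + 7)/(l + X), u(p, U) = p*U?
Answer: 1633/2 + 3*I*sqrt(2442) ≈ 816.5 + 148.25*I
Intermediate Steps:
u(p, U) = U*p
S(l, X) = (7 + X)/(X + l)
n = 1633/2 (n = ((7 + 16)/(16 - 12))*142 = (23/4)*142 = 1633/2 ≈ 816.50)
P = 3*I*sqrt(2442) (P = sqrt(96*(-130) - 9498) = sqrt(-12480 - 9498) = sqrt(-21978) = 3*I*sqrt(2442) ≈ 148.25*I)
P + n = 3*I*sqrt(2442) + 1633/2 = 1633/2 + 3*I*sqrt(2442)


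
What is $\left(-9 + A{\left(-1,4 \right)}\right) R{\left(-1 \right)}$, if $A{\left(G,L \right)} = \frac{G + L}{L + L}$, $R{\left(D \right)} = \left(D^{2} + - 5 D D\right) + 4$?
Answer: $0$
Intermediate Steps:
$R{\left(D \right)} = 4 - 4 D^{2}$ ($R{\left(D \right)} = \left(D^{2} - 5 D^{2}\right) + 4 = - 4 D^{2} + 4 = 4 - 4 D^{2}$)
$A{\left(G,L \right)} = \frac{G + L}{2 L}$
$\left(-9 + A{\left(-1,4 \right)}\right) R{\left(-1 \right)} = \left(-9 + \frac{-1 + 4}{2 \cdot 4}\right) \left(4 - 4 \left(-1\right)^{2}\right) = \left(-9 + \frac{1}{2} \cdot \frac{1}{4} \cdot 3\right) \left(4 - 4\right) = \left(-9 + \frac{3}{8}\right) \left(4 - 4\right) = \left(- \frac{69}{8}\right) 0 = 0$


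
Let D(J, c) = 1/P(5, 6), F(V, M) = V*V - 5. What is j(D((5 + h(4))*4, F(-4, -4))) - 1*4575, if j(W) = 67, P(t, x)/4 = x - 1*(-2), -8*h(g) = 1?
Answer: -4508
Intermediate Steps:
h(g) = -⅛ (h(g) = -⅛*1 = -⅛)
P(t, x) = 8 + 4*x (P(t, x) = 4*(x - 1*(-2)) = 4*(x + 2) = 4*(2 + x) = 8 + 4*x)
F(V, M) = -5 + V² (F(V, M) = V² - 5 = -5 + V²)
D(J, c) = 1/32 (D(J, c) = 1/(8 + 4*6) = 1/(8 + 24) = 1/32)
j(D((5 + h(4))*4, F(-4, -4))) - 1*4575 = 67 - 1*4575 = 67 - 4575 = -4508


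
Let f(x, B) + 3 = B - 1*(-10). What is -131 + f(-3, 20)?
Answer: -104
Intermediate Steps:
f(x, B) = 7 + B (f(x, B) = -3 + (B - 1*(-10)) = -3 + (B + 10) = -3 + (10 + B) = 7 + B)
-131 + f(-3, 20) = -131 + (7 + 20) = -131 + 27 = -104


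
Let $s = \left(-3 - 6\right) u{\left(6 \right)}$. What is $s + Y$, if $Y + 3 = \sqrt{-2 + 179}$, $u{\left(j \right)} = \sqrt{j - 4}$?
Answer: $-3 + \sqrt{177} - 9 \sqrt{2} \approx -2.4238$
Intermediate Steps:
$u{\left(j \right)} = \sqrt{-4 + j}$
$s = - 9 \sqrt{2}$ ($s = \left(-3 - 6\right) \sqrt{-4 + 6} = - 9 \sqrt{2} \approx -12.728$)
$Y = -3 + \sqrt{177}$ ($Y = -3 + \sqrt{-2 + 179} = -3 + \sqrt{177} \approx 10.304$)
$s + Y = - 9 \sqrt{2} - \left(3 - \sqrt{177}\right) = -3 + \sqrt{177} - 9 \sqrt{2}$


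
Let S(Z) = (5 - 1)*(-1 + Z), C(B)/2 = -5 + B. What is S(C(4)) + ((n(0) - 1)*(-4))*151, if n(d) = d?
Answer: 592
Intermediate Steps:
C(B) = -10 + 2*B (C(B) = 2*(-5 + B) = -10 + 2*B)
S(Z) = -4 + 4*Z (S(Z) = 4*(-1 + Z) = -4 + 4*Z)
S(C(4)) + ((n(0) - 1)*(-4))*151 = (-4 + 4*(-10 + 2*4)) + ((0 - 1)*(-4))*151 = (-4 + 4*(-10 + 8)) - 1*(-4)*151 = (-4 + 4*(-2)) + 4*151 = (-4 - 8) + 604 = -12 + 604 = 592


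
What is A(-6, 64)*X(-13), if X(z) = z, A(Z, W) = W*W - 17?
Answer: -53027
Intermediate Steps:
A(Z, W) = -17 + W² (A(Z, W) = W² - 17 = -17 + W²)
A(-6, 64)*X(-13) = (-17 + 64²)*(-13) = (-17 + 4096)*(-13) = 4079*(-13) = -53027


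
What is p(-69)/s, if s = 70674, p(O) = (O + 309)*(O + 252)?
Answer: 7320/11779 ≈ 0.62144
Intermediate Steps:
p(O) = (252 + O)*(309 + O) (p(O) = (309 + O)*(252 + O) = (252 + O)*(309 + O))
p(-69)/s = (77868 + (-69)² + 561*(-69))/70674 = (77868 + 4761 - 38709)*(1/70674) = 43920*(1/70674) = 7320/11779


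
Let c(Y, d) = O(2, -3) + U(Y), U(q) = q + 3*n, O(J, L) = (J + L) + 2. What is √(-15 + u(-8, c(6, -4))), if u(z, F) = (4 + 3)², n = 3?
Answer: √34 ≈ 5.8309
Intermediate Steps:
O(J, L) = 2 + J + L
U(q) = 9 + q (U(q) = q + 3*3 = q + 9 = 9 + q)
c(Y, d) = 10 + Y (c(Y, d) = (2 + 2 - 3) + (9 + Y) = 1 + (9 + Y) = 10 + Y)
u(z, F) = 49 (u(z, F) = 7² = 49)
√(-15 + u(-8, c(6, -4))) = √(-15 + 49) = √34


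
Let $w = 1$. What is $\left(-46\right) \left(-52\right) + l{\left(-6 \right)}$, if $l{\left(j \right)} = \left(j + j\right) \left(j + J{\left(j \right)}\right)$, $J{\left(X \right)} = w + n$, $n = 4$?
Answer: $2404$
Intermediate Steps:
$J{\left(X \right)} = 5$ ($J{\left(X \right)} = 1 + 4 = 5$)
$l{\left(j \right)} = 2 j \left(5 + j\right)$ ($l{\left(j \right)} = \left(j + j\right) \left(j + 5\right) = 2 j \left(5 + j\right)$)
$\left(-46\right) \left(-52\right) + l{\left(-6 \right)} = \left(-46\right) \left(-52\right) + 2 \left(-6\right) \left(5 - 6\right) = 2392 + 2 \left(-6\right) \left(-1\right) = 2392 + 12 = 2404$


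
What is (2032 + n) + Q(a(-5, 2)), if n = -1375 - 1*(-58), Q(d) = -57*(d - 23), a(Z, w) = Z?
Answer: 2311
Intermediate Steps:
Q(d) = 1311 - 57*d (Q(d) = -57*(-23 + d) = 1311 - 57*d)
n = -1317 (n = -1375 + 58 = -1317)
(2032 + n) + Q(a(-5, 2)) = (2032 - 1317) + (1311 - 57*(-5)) = 715 + (1311 + 285) = 715 + 1596 = 2311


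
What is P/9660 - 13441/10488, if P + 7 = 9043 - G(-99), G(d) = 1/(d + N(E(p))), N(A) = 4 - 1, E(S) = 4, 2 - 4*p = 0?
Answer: -6099197/17619840 ≈ -0.34616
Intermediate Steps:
p = 1/2 (p = 1/2 - 1/4*0 = 1/2 + 0 = 1/2 ≈ 0.50000)
N(A) = 3
G(d) = 1/(3 + d) (G(d) = 1/(d + 3) = 1/(3 + d))
P = 867457/96 (P = -7 + (9043 - 1/(3 - 99)) = -7 + (9043 - 1/(-96)) = -7 + (9043 - 1*(-1/96)) = -7 + (9043 + 1/96) = -7 + 868129/96 = 867457/96 ≈ 9036.0)
P/9660 - 13441/10488 = (867457/96)/9660 - 13441/10488 = (867457/96)*(1/9660) - 13441*1/10488 = 867457/927360 - 13441/10488 = -6099197/17619840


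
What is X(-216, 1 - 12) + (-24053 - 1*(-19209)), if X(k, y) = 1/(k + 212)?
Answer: -19377/4 ≈ -4844.3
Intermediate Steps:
X(k, y) = 1/(212 + k)
X(-216, 1 - 12) + (-24053 - 1*(-19209)) = 1/(212 - 216) + (-24053 - 1*(-19209)) = 1/(-4) + (-24053 + 19209) = -¼ - 4844 = -19377/4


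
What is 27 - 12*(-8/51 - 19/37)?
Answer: 22043/629 ≈ 35.044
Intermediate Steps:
27 - 12*(-8/51 - 19/37) = 27 - 12*(-1265/1887) = 27 + 5060/629 = 22043/629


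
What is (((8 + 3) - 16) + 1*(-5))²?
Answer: 100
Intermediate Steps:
(((8 + 3) - 16) + 1*(-5))² = ((11 - 16) - 5)² = (-5 - 5)² = (-10)² = 100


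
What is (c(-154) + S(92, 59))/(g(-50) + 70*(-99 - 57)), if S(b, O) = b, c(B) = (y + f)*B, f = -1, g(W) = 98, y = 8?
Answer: 493/5411 ≈ 0.091111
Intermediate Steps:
c(B) = 7*B (c(B) = (8 - 1)*B = 7*B)
(c(-154) + S(92, 59))/(g(-50) + 70*(-99 - 57)) = (7*(-154) + 92)/(98 + 70*(-99 - 57)) = (-1078 + 92)/(98 + 70*(-156)) = -986/(98 - 10920) = -986/(-10822) = -986*(-1/10822) = 493/5411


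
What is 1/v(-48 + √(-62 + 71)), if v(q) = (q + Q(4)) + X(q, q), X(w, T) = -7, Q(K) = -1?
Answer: -1/53 ≈ -0.018868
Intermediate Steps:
v(q) = -8 + q (v(q) = (q - 1) - 7 = (-1 + q) - 7 = -8 + q)
1/v(-48 + √(-62 + 71)) = 1/(-8 + (-48 + √(-62 + 71))) = 1/(-8 + (-48 + √9)) = 1/(-8 + (-48 + 3)) = 1/(-8 - 45) = 1/(-53) = -1/53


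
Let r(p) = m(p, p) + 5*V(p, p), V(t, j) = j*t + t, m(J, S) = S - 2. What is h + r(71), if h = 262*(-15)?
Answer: 21699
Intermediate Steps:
m(J, S) = -2 + S
V(t, j) = t + j*t
h = -3930
r(p) = -2 + p + 5*p*(1 + p) (r(p) = (-2 + p) + 5*(p*(1 + p)) = (-2 + p) + 5*p*(1 + p) = -2 + p + 5*p*(1 + p))
h + r(71) = -3930 + (-2 + 71 + 5*71*(1 + 71)) = -3930 + (-2 + 71 + 5*71*72) = -3930 + (-2 + 71 + 25560) = -3930 + 25629 = 21699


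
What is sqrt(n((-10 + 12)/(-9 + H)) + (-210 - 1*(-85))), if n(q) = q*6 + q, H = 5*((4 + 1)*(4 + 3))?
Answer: 72*I*sqrt(166)/83 ≈ 11.177*I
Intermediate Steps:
H = 175 (H = 5*(5*7) = 5*35 = 175)
n(q) = 7*q (n(q) = 6*q + q = 7*q)
sqrt(n((-10 + 12)/(-9 + H)) + (-210 - 1*(-85))) = sqrt(7*((-10 + 12)/(-9 + 175)) + (-210 - 1*(-85))) = sqrt(7*(2/166) + (-210 + 85)) = sqrt(7*(2*(1/166)) - 125) = sqrt(7*(1/83) - 125) = sqrt(7/83 - 125) = sqrt(-10368/83) = 72*I*sqrt(166)/83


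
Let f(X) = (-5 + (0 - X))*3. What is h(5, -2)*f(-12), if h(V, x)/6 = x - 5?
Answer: -882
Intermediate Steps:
f(X) = -15 - 3*X (f(X) = (-5 - X)*3 = -15 - 3*X)
h(V, x) = -30 + 6*x (h(V, x) = 6*(x - 5) = 6*(-5 + x) = -30 + 6*x)
h(5, -2)*f(-12) = (-30 + 6*(-2))*(-15 - 3*(-12)) = (-30 - 12)*(-15 + 36) = -42*21 = -882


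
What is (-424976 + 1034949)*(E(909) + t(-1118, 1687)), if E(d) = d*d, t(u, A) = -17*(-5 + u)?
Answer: 515654094956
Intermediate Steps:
t(u, A) = 85 - 17*u
E(d) = d²
(-424976 + 1034949)*(E(909) + t(-1118, 1687)) = (-424976 + 1034949)*(909² + (85 - 17*(-1118))) = 609973*(826281 + (85 + 19006)) = 609973*(826281 + 19091) = 609973*845372 = 515654094956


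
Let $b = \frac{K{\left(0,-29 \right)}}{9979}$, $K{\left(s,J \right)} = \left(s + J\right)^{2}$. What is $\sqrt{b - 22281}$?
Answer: $\frac{i \sqrt{2218743413582}}{9979} \approx 149.27 i$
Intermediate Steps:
$K{\left(s,J \right)} = \left(J + s\right)^{2}$
$b = \frac{841}{9979}$ ($b = \frac{\left(-29 + 0\right)^{2}}{9979} = \left(-29\right)^{2} \cdot \frac{1}{9979} = 841 \cdot \frac{1}{9979} = \frac{841}{9979} \approx 0.084277$)
$\sqrt{b - 22281} = \sqrt{\frac{841}{9979} - 22281} = \sqrt{- \frac{222341258}{9979}} = \frac{i \sqrt{2218743413582}}{9979}$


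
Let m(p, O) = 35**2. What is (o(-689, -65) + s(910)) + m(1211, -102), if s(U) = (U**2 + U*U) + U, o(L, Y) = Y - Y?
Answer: 1658335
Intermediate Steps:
o(L, Y) = 0
s(U) = U + 2*U**2 (s(U) = (U**2 + U**2) + U = 2*U**2 + U = U + 2*U**2)
m(p, O) = 1225
(o(-689, -65) + s(910)) + m(1211, -102) = (0 + 910*(1 + 2*910)) + 1225 = (0 + 910*(1 + 1820)) + 1225 = (0 + 910*1821) + 1225 = (0 + 1657110) + 1225 = 1657110 + 1225 = 1658335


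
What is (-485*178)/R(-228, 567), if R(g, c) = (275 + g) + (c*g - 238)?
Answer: 86330/129467 ≈ 0.66681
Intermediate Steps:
R(g, c) = 37 + g + c*g (R(g, c) = (275 + g) + (-238 + c*g) = 37 + g + c*g)
(-485*178)/R(-228, 567) = (-485*178)/(37 - 228 + 567*(-228)) = -86330/(37 - 228 - 129276) = -86330/(-129467) = -86330*(-1/129467) = 86330/129467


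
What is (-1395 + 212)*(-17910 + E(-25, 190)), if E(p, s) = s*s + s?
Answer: -21743540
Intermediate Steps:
E(p, s) = s + s² (E(p, s) = s² + s = s + s²)
(-1395 + 212)*(-17910 + E(-25, 190)) = (-1395 + 212)*(-17910 + 190*(1 + 190)) = -1183*(-17910 + 190*191) = -1183*(-17910 + 36290) = -1183*18380 = -21743540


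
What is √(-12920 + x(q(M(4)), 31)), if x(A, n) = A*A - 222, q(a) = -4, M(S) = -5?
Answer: I*√13126 ≈ 114.57*I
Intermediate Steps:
x(A, n) = -222 + A² (x(A, n) = A² - 222 = -222 + A²)
√(-12920 + x(q(M(4)), 31)) = √(-12920 + (-222 + (-4)²)) = √(-12920 + (-222 + 16)) = √(-12920 - 206) = √(-13126) = I*√13126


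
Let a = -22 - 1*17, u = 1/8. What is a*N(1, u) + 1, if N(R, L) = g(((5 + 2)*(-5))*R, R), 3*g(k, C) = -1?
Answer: 14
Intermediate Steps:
u = 1/8 ≈ 0.12500
a = -39 (a = -22 - 17 = -39)
g(k, C) = -1/3 (g(k, C) = (1/3)*(-1) = -1/3)
N(R, L) = -1/3
a*N(1, u) + 1 = -39*(-1/3) + 1 = 13 + 1 = 14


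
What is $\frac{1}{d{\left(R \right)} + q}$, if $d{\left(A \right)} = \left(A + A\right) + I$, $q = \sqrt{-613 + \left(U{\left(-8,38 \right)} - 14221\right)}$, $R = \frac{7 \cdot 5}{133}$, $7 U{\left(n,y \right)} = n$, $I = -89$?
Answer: $- \frac{223573}{57268733} - \frac{361 i \sqrt{726922}}{57268733} \approx -0.0039039 - 0.0053744 i$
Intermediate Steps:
$U{\left(n,y \right)} = \frac{n}{7}$
$R = \frac{5}{19}$ ($R = 35 \cdot \frac{1}{133} = \frac{5}{19} \approx 0.26316$)
$q = \frac{i \sqrt{726922}}{7}$ ($q = \sqrt{-613 + \left(\frac{1}{7} \left(-8\right) - 14221\right)} = \sqrt{-613 - \frac{99555}{7}} = \sqrt{- \frac{103846}{7}} = \frac{i \sqrt{726922}}{7} \approx 121.8 i$)
$d{\left(A \right)} = -89 + 2 A$ ($d{\left(A \right)} = \left(A + A\right) - 89 = 2 A - 89 = -89 + 2 A$)
$\frac{1}{d{\left(R \right)} + q} = \frac{1}{\left(-89 + 2 \cdot \frac{5}{19}\right) + \frac{i \sqrt{726922}}{7}} = \frac{1}{\left(-89 + \frac{10}{19}\right) + \frac{i \sqrt{726922}}{7}} = \frac{1}{- \frac{1681}{19} + \frac{i \sqrt{726922}}{7}}$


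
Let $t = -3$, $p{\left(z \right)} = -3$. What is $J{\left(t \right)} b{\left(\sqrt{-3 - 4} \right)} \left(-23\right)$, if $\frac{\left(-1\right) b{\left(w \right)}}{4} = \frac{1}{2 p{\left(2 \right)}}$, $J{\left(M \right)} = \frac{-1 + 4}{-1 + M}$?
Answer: $\frac{23}{2} \approx 11.5$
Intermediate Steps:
$J{\left(M \right)} = \frac{3}{-1 + M}$
$b{\left(w \right)} = \frac{2}{3}$ ($b{\left(w \right)} = - \frac{4}{2 \left(-3\right)} = - \frac{4}{-6} = \left(-4\right) \left(- \frac{1}{6}\right) = \frac{2}{3}$)
$J{\left(t \right)} b{\left(\sqrt{-3 - 4} \right)} \left(-23\right) = \frac{3}{-1 - 3} \cdot \frac{2}{3} \left(-23\right) = \frac{3}{-4} \cdot \frac{2}{3} \left(-23\right) = 3 \left(- \frac{1}{4}\right) \frac{2}{3} \left(-23\right) = \left(- \frac{3}{4}\right) \frac{2}{3} \left(-23\right) = \left(- \frac{1}{2}\right) \left(-23\right) = \frac{23}{2}$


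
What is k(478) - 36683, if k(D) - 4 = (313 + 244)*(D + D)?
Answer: 495813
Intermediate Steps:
k(D) = 4 + 1114*D (k(D) = 4 + (313 + 244)*(D + D) = 4 + 557*(2*D) = 4 + 1114*D)
k(478) - 36683 = (4 + 1114*478) - 36683 = (4 + 532492) - 36683 = 532496 - 36683 = 495813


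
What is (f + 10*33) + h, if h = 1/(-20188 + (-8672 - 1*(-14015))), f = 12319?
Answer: 187774404/14845 ≈ 12649.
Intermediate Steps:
h = -1/14845 (h = 1/(-20188 + (-8672 + 14015)) = 1/(-20188 + 5343) = 1/(-14845) = -1/14845 ≈ -6.7363e-5)
(f + 10*33) + h = (12319 + 10*33) - 1/14845 = (12319 + 330) - 1/14845 = 12649 - 1/14845 = 187774404/14845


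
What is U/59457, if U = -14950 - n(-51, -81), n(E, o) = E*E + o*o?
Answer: -24112/59457 ≈ -0.40554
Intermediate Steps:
n(E, o) = E**2 + o**2
U = -24112 (U = -14950 - ((-51)**2 + (-81)**2) = -14950 - (2601 + 6561) = -14950 - 1*9162 = -14950 - 9162 = -24112)
U/59457 = -24112/59457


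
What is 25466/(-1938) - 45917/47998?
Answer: -38567771/2735886 ≈ -14.097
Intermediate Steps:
25466/(-1938) - 45917/47998 = 25466*(-1/1938) - 45917*1/47998 = -749/57 - 45917/47998 = -38567771/2735886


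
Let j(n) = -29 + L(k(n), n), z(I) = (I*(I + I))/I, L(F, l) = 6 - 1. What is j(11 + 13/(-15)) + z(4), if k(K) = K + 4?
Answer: -16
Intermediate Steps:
k(K) = 4 + K
L(F, l) = 5
z(I) = 2*I (z(I) = (I*(2*I))/I = (2*I**2)/I = 2*I)
j(n) = -24 (j(n) = -29 + 5 = -24)
j(11 + 13/(-15)) + z(4) = -24 + 2*4 = -24 + 8 = -16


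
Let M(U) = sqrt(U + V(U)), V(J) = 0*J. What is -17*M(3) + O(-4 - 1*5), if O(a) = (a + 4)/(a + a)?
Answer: 5/18 - 17*sqrt(3) ≈ -29.167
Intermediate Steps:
O(a) = (4 + a)/(2*a) (O(a) = (4 + a)/((2*a)) = (4 + a)*(1/(2*a)) = (4 + a)/(2*a))
V(J) = 0
M(U) = sqrt(U) (M(U) = sqrt(U + 0) = sqrt(U))
-17*M(3) + O(-4 - 1*5) = -17*sqrt(3) + (4 + (-4 - 1*5))/(2*(-4 - 1*5)) = -17*sqrt(3) + (4 + (-4 - 5))/(2*(-4 - 5)) = -17*sqrt(3) + (1/2)*(4 - 9)/(-9) = -17*sqrt(3) + (1/2)*(-1/9)*(-5) = -17*sqrt(3) + 5/18 = 5/18 - 17*sqrt(3)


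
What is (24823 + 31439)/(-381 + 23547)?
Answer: 9377/3861 ≈ 2.4286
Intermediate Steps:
(24823 + 31439)/(-381 + 23547) = 56262/23166 = 56262*(1/23166) = 9377/3861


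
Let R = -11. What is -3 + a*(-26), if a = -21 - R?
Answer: 257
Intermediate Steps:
a = -10 (a = -21 - 1*(-11) = -21 + 11 = -10)
-3 + a*(-26) = -3 - 10*(-26) = -3 + 260 = 257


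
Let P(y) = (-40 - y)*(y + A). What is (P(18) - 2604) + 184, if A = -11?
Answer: -2826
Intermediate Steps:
P(y) = (-40 - y)*(-11 + y) (P(y) = (-40 - y)*(y - 11) = (-40 - y)*(-11 + y))
(P(18) - 2604) + 184 = ((440 - 1*18² - 29*18) - 2604) + 184 = ((440 - 1*324 - 522) - 2604) + 184 = ((440 - 324 - 522) - 2604) + 184 = (-406 - 2604) + 184 = -3010 + 184 = -2826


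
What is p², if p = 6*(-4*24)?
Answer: 331776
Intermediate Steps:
p = -576 (p = 6*(-96) = -576)
p² = (-576)² = 331776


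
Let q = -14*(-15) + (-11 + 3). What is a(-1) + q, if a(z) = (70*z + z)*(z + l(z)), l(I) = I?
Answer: 344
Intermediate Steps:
q = 202 (q = 210 - 8 = 202)
a(z) = 142*z² (a(z) = (70*z + z)*(z + z) = (71*z)*(2*z) = 142*z²)
a(-1) + q = 142*(-1)² + 202 = 142*1 + 202 = 142 + 202 = 344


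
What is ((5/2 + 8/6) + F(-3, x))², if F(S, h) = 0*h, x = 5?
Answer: 529/36 ≈ 14.694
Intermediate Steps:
F(S, h) = 0
((5/2 + 8/6) + F(-3, x))² = ((5/2 + 8/6) + 0)² = ((5*(½) + 8*(⅙)) + 0)² = ((5/2 + 4/3) + 0)² = (23/6 + 0)² = (23/6)² = 529/36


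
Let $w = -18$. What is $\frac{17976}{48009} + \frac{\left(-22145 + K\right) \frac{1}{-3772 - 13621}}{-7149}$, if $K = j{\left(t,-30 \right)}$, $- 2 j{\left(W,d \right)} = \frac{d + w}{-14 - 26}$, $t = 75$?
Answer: $\frac{3723531027536}{9949269698355} \approx 0.37425$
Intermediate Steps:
$j{\left(W,d \right)} = - \frac{9}{40} + \frac{d}{80}$ ($j{\left(W,d \right)} = - \frac{\left(d - 18\right) \frac{1}{-14 - 26}}{2} = - \frac{\left(-18 + d\right) \frac{1}{-40}}{2} = - \frac{\left(-18 + d\right) \left(- \frac{1}{40}\right)}{2} = - \frac{\frac{9}{20} - \frac{d}{40}}{2} = - \frac{9}{40} + \frac{d}{80}$)
$K = - \frac{3}{5}$ ($K = - \frac{9}{40} + \frac{1}{80} \left(-30\right) = - \frac{9}{40} - \frac{3}{8} = - \frac{3}{5} \approx -0.6$)
$\frac{17976}{48009} + \frac{\left(-22145 + K\right) \frac{1}{-3772 - 13621}}{-7149} = \frac{17976}{48009} + \frac{\left(-22145 - \frac{3}{5}\right) \frac{1}{-3772 - 13621}}{-7149} = 17976 \cdot \frac{1}{48009} + - \frac{110728}{5 \left(-17393\right)} \left(- \frac{1}{7149}\right) = \frac{5992}{16003} + \left(- \frac{110728}{5}\right) \left(- \frac{1}{17393}\right) \left(- \frac{1}{7149}\right) = \frac{5992}{16003} + \frac{110728}{86965} \left(- \frac{1}{7149}\right) = \frac{5992}{16003} - \frac{110728}{621712785} = \frac{3723531027536}{9949269698355}$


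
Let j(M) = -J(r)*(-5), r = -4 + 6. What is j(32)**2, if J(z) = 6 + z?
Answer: 1600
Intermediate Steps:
r = 2
j(M) = 40 (j(M) = -(6 + 2)*(-5) = -8*(-5) = -1*(-40) = 40)
j(32)**2 = 40**2 = 1600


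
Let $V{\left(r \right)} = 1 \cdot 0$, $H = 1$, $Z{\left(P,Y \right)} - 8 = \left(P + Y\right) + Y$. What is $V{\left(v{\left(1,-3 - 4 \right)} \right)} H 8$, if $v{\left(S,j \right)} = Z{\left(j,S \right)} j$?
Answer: $0$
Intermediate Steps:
$Z{\left(P,Y \right)} = 8 + P + 2 Y$ ($Z{\left(P,Y \right)} = 8 + \left(\left(P + Y\right) + Y\right) = 8 + \left(P + 2 Y\right) = 8 + P + 2 Y$)
$v{\left(S,j \right)} = j \left(8 + j + 2 S\right)$ ($v{\left(S,j \right)} = \left(8 + j + 2 S\right) j = j \left(8 + j + 2 S\right)$)
$V{\left(r \right)} = 0$
$V{\left(v{\left(1,-3 - 4 \right)} \right)} H 8 = 0 \cdot 1 \cdot 8 = 0 \cdot 8 = 0$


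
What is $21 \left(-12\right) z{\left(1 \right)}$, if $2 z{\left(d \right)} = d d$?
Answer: $-126$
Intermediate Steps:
$z{\left(d \right)} = \frac{d^{2}}{2}$ ($z{\left(d \right)} = \frac{d d}{2} = \frac{d^{2}}{2}$)
$21 \left(-12\right) z{\left(1 \right)} = 21 \left(-12\right) \frac{1^{2}}{2} = - 252 \cdot \frac{1}{2} \cdot 1 = \left(-252\right) \frac{1}{2} = -126$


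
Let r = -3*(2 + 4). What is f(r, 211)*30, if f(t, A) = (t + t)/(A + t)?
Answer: -1080/193 ≈ -5.5959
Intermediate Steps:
r = -18 (r = -3*6 = -18)
f(t, A) = 2*t/(A + t) (f(t, A) = (2*t)/(A + t) = 2*t/(A + t))
f(r, 211)*30 = (2*(-18)/(211 - 18))*30 = (2*(-18)/193)*30 = (2*(-18)*(1/193))*30 = -36/193*30 = -1080/193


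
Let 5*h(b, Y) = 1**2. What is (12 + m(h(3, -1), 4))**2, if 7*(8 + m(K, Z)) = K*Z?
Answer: 20736/1225 ≈ 16.927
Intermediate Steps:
h(b, Y) = 1/5 (h(b, Y) = (1/5)*1**2 = (1/5)*1 = 1/5)
m(K, Z) = -8 + K*Z/7 (m(K, Z) = -8 + (K*Z)/7 = -8 + K*Z/7)
(12 + m(h(3, -1), 4))**2 = (12 + (-8 + (1/7)*(1/5)*4))**2 = (12 + (-8 + 4/35))**2 = (12 - 276/35)**2 = (144/35)**2 = 20736/1225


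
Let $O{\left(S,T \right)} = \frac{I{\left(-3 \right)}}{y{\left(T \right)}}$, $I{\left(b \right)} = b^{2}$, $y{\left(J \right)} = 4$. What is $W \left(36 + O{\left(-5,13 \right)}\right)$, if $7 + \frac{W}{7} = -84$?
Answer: $- \frac{97461}{4} \approx -24365.0$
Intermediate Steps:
$W = -637$ ($W = -49 + 7 \left(-84\right) = -49 - 588 = -637$)
$O{\left(S,T \right)} = \frac{9}{4}$ ($O{\left(S,T \right)} = \frac{\left(-3\right)^{2}}{4} = 9 \cdot \frac{1}{4} = \frac{9}{4}$)
$W \left(36 + O{\left(-5,13 \right)}\right) = - 637 \left(36 + \frac{9}{4}\right) = \left(-637\right) \frac{153}{4} = - \frac{97461}{4}$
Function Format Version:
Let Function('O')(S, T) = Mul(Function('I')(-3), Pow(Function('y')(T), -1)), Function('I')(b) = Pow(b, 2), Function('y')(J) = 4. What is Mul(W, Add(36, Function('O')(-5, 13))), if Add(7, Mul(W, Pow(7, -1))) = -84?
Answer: Rational(-97461, 4) ≈ -24365.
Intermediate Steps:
W = -637 (W = Add(-49, Mul(7, -84)) = Add(-49, -588) = -637)
Function('O')(S, T) = Rational(9, 4) (Function('O')(S, T) = Mul(Pow(-3, 2), Pow(4, -1)) = Mul(9, Rational(1, 4)) = Rational(9, 4))
Mul(W, Add(36, Function('O')(-5, 13))) = Mul(-637, Add(36, Rational(9, 4))) = Mul(-637, Rational(153, 4)) = Rational(-97461, 4)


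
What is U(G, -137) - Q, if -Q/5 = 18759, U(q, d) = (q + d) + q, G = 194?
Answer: 94046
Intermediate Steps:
U(q, d) = d + 2*q (U(q, d) = (d + q) + q = d + 2*q)
Q = -93795 (Q = -5*18759 = -93795)
U(G, -137) - Q = (-137 + 2*194) - 1*(-93795) = (-137 + 388) + 93795 = 251 + 93795 = 94046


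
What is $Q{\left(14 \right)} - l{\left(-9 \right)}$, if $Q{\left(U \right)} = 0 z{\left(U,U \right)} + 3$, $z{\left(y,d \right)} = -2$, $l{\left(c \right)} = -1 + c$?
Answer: $13$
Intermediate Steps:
$Q{\left(U \right)} = 3$ ($Q{\left(U \right)} = 0 \left(-2\right) + 3 = 0 + 3 = 3$)
$Q{\left(14 \right)} - l{\left(-9 \right)} = 3 - \left(-1 - 9\right) = 3 - -10 = 3 + 10 = 13$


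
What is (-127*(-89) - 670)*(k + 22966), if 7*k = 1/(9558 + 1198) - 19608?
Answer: 2306225433575/10756 ≈ 2.1441e+8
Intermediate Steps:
k = -210903647/75292 (k = (1/(9558 + 1198) - 19608)/7 = (1/10756 - 19608)/7 = (⅐)*(-210903647/10756) = -210903647/75292 ≈ -2801.1)
(-127*(-89) - 670)*(k + 22966) = (-127*(-89) - 670)*(-210903647/75292 + 22966) = (11303 - 670)*(1518252425/75292) = 10633*(1518252425/75292) = 2306225433575/10756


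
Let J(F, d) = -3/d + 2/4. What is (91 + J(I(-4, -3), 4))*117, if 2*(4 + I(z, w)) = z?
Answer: 42471/4 ≈ 10618.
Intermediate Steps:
I(z, w) = -4 + z/2
J(F, d) = ½ - 3/d (J(F, d) = -3/d + 2*(¼) = -3/d + ½ = ½ - 3/d)
(91 + J(I(-4, -3), 4))*117 = (91 + (½)*(-6 + 4)/4)*117 = (91 + (½)*(¼)*(-2))*117 = (91 - ¼)*117 = (363/4)*117 = 42471/4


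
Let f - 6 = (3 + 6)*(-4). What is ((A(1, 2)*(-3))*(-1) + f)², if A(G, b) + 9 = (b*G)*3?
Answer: 1521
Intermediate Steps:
A(G, b) = -9 + 3*G*b (A(G, b) = -9 + (b*G)*3 = -9 + (G*b)*3 = -9 + 3*G*b)
f = -30 (f = 6 + (3 + 6)*(-4) = 6 + 9*(-4) = 6 - 36 = -30)
((A(1, 2)*(-3))*(-1) + f)² = (((-9 + 3*1*2)*(-3))*(-1) - 30)² = (((-9 + 6)*(-3))*(-1) - 30)² = (-3*(-3)*(-1) - 30)² = (9*(-1) - 30)² = (-9 - 30)² = (-39)² = 1521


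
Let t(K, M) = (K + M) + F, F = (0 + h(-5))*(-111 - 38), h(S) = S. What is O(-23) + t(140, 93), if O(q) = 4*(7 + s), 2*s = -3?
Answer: 1000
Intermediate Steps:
s = -3/2 (s = (½)*(-3) = -3/2 ≈ -1.5000)
O(q) = 22 (O(q) = 4*(7 - 3/2) = 4*(11/2) = 22)
F = 745 (F = (0 - 5)*(-111 - 38) = -5*(-149) = 745)
t(K, M) = 745 + K + M (t(K, M) = (K + M) + 745 = 745 + K + M)
O(-23) + t(140, 93) = 22 + (745 + 140 + 93) = 22 + 978 = 1000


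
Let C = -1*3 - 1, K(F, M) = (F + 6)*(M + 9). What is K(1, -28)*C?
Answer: 532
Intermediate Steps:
K(F, M) = (6 + F)*(9 + M)
C = -4 (C = -3 - 1 = -4)
K(1, -28)*C = (54 + 6*(-28) + 9*1 + 1*(-28))*(-4) = (54 - 168 + 9 - 28)*(-4) = -133*(-4) = 532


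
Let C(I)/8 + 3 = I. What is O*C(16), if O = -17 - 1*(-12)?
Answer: -520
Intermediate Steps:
C(I) = -24 + 8*I
O = -5 (O = -17 + 12 = -5)
O*C(16) = -5*(-24 + 8*16) = -5*(-24 + 128) = -5*104 = -520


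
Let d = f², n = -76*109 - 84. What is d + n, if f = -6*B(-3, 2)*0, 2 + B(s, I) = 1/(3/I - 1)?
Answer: -8368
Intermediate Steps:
B(s, I) = -2 + 1/(-1 + 3/I) (B(s, I) = -2 + 1/(3/I - 1) = -2 + 1/(-1 + 3/I))
n = -8368 (n = -8284 - 84 = -8368)
f = 0 (f = -18*(2 - 1*2)/(-3 + 2)*0 = -18*(2 - 2)/(-1)*0 = -18*(-1)*0*0 = -6*0*0 = 0*0 = 0)
d = 0 (d = 0² = 0)
d + n = 0 - 8368 = -8368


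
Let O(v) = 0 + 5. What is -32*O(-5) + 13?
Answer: -147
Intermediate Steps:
O(v) = 5
-32*O(-5) + 13 = -32*5 + 13 = -160 + 13 = -147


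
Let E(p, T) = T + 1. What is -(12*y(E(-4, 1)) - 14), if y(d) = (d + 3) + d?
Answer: -70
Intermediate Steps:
E(p, T) = 1 + T
y(d) = 3 + 2*d (y(d) = (3 + d) + d = 3 + 2*d)
-(12*y(E(-4, 1)) - 14) = -(12*(3 + 2*(1 + 1)) - 14) = -(12*(3 + 2*2) - 14) = -(12*(3 + 4) - 14) = -(12*7 - 14) = -(84 - 14) = -1*70 = -70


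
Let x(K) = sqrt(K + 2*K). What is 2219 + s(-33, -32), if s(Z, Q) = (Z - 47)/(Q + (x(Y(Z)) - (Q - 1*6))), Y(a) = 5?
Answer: 15373/7 + 80*sqrt(15)/21 ≈ 2210.9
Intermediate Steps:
x(K) = sqrt(3)*sqrt(K) (x(K) = sqrt(3*K) = sqrt(3)*sqrt(K))
s(Z, Q) = (-47 + Z)/(6 + sqrt(15)) (s(Z, Q) = (Z - 47)/(Q + (sqrt(3)*sqrt(5) - (Q - 1*6))) = (-47 + Z)/(Q + (sqrt(15) - (Q - 6))) = (-47 + Z)/(Q + (sqrt(15) - (-6 + Q))) = (-47 + Z)/(Q + (sqrt(15) + (6 - Q))) = (-47 + Z)/(Q + (6 + sqrt(15) - Q)) = (-47 + Z)/(6 + sqrt(15)))
2219 + s(-33, -32) = 2219 + (-47 - 33)/(6 + sqrt(15)) = 2219 - 80/(6 + sqrt(15))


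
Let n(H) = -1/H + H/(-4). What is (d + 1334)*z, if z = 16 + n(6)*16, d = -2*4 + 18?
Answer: -14336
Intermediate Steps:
d = 10 (d = -8 + 18 = 10)
n(H) = -1/H - H/4 (n(H) = -1/H + H*(-1/4) = -1/H - H/4)
z = -32/3 (z = 16 + (-1/6 - 1/4*6)*16 = 16 + (-1*1/6 - 3/2)*16 = 16 + (-1/6 - 3/2)*16 = 16 - 5/3*16 = 16 - 80/3 = -32/3 ≈ -10.667)
(d + 1334)*z = (10 + 1334)*(-32/3) = 1344*(-32/3) = -14336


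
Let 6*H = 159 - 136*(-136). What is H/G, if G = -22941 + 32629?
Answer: 2665/8304 ≈ 0.32093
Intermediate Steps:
H = 18655/6 (H = (159 - 136*(-136))/6 = (159 + 18496)/6 = (1/6)*18655 = 18655/6 ≈ 3109.2)
G = 9688
H/G = (18655/6)/9688 = (18655/6)*(1/9688) = 2665/8304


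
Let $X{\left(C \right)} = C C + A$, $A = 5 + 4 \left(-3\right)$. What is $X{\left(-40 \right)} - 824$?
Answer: $769$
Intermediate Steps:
$A = -7$ ($A = 5 - 12 = -7$)
$X{\left(C \right)} = -7 + C^{2}$ ($X{\left(C \right)} = C C - 7 = C^{2} - 7 = -7 + C^{2}$)
$X{\left(-40 \right)} - 824 = \left(-7 + \left(-40\right)^{2}\right) - 824 = \left(-7 + 1600\right) - 824 = 1593 - 824 = 769$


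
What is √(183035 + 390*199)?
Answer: √260645 ≈ 510.53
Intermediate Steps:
√(183035 + 390*199) = √(183035 + 77610) = √260645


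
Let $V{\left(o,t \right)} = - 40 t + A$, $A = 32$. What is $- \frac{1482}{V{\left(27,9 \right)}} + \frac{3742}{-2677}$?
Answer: $\frac{1369969}{439028} \approx 3.1205$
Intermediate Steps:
$V{\left(o,t \right)} = 32 - 40 t$ ($V{\left(o,t \right)} = - 40 t + 32 = 32 - 40 t$)
$- \frac{1482}{V{\left(27,9 \right)}} + \frac{3742}{-2677} = - \frac{1482}{32 - 360} + \frac{3742}{-2677} = - \frac{1482}{32 - 360} + 3742 \left(- \frac{1}{2677}\right) = - \frac{1482}{-328} - \frac{3742}{2677} = \left(-1482\right) \left(- \frac{1}{328}\right) - \frac{3742}{2677} = \frac{741}{164} - \frac{3742}{2677} = \frac{1369969}{439028}$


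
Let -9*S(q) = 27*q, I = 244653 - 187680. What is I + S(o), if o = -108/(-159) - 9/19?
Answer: 57371190/1007 ≈ 56972.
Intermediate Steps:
I = 56973
o = 207/1007 (o = -108*(-1/159) - 9*1/19 = 36/53 - 9/19 = 207/1007 ≈ 0.20556)
S(q) = -3*q
I + S(o) = 56973 - 3*207/1007 = 56973 - 621/1007 = 57371190/1007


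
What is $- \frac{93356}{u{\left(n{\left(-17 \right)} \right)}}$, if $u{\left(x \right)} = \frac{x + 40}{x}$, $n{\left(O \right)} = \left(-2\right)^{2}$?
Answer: $- \frac{93356}{11} \approx -8486.9$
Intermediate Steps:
$n{\left(O \right)} = 4$
$u{\left(x \right)} = \frac{40 + x}{x}$
$- \frac{93356}{u{\left(n{\left(-17 \right)} \right)}} = - \frac{93356}{\frac{1}{4} \left(40 + 4\right)} = - \frac{93356}{\frac{1}{4} \cdot 44} = - \frac{93356}{11}$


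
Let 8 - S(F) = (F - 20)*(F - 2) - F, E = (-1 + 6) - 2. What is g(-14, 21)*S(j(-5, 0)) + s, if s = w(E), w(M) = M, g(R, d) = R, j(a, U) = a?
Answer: 2411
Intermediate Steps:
E = 3 (E = 5 - 2 = 3)
s = 3
S(F) = 8 + F - (-20 + F)*(-2 + F) (S(F) = 8 - ((F - 20)*(F - 2) - F) = 8 - ((-20 + F)*(-2 + F) - F) = 8 - (-F + (-20 + F)*(-2 + F)) = 8 + (F - (-20 + F)*(-2 + F)) = 8 + F - (-20 + F)*(-2 + F))
g(-14, 21)*S(j(-5, 0)) + s = -14*(-32 - 1*(-5)² + 23*(-5)) + 3 = -14*(-32 - 1*25 - 115) + 3 = -14*(-32 - 25 - 115) + 3 = -14*(-172) + 3 = 2408 + 3 = 2411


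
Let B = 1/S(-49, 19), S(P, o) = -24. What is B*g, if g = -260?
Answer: 65/6 ≈ 10.833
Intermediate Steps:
B = -1/24 (B = 1/(-24) = -1/24 ≈ -0.041667)
B*g = -1/24*(-260) = 65/6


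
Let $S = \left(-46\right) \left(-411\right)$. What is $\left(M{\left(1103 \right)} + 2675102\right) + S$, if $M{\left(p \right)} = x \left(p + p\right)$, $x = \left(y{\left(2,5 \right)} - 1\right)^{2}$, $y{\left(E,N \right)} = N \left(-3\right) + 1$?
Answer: $3190358$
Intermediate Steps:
$y{\left(E,N \right)} = 1 - 3 N$ ($y{\left(E,N \right)} = - 3 N + 1 = 1 - 3 N$)
$x = 225$ ($x = \left(\left(1 - 15\right) - 1\right)^{2} = \left(-14 - 1\right)^{2} = \left(-15\right)^{2} = 225$)
$S = 18906$
$M{\left(p \right)} = 450 p$ ($M{\left(p \right)} = 225 \left(p + p\right) = 225 \cdot 2 p = 450 p$)
$\left(M{\left(1103 \right)} + 2675102\right) + S = \left(450 \cdot 1103 + 2675102\right) + 18906 = \left(496350 + 2675102\right) + 18906 = 3171452 + 18906 = 3190358$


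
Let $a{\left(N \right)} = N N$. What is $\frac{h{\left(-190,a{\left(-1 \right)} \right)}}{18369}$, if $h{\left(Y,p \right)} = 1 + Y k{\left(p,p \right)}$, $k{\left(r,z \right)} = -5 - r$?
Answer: $\frac{1141}{18369} \approx 0.062116$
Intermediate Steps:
$a{\left(N \right)} = N^{2}$
$h{\left(Y,p \right)} = 1 + Y \left(-5 - p\right)$
$\frac{h{\left(-190,a{\left(-1 \right)} \right)}}{18369} = \frac{1 - - 190 \left(5 + \left(-1\right)^{2}\right)}{18369} = \left(1 - - 190 \left(5 + 1\right)\right) \frac{1}{18369} = \left(1 - \left(-190\right) 6\right) \frac{1}{18369} = \left(1 + 1140\right) \frac{1}{18369} = 1141 \cdot \frac{1}{18369} = \frac{1141}{18369}$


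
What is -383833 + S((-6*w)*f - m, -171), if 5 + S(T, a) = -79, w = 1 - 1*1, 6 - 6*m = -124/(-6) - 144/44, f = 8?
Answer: -383917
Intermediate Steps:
m = -188/99 (m = 1 - (-124/(-6) - 144/44)/6 = 1 - (-124*(-⅙) - 144*1/44)/6 = 1 - (62/3 - 36/11)/6 = 1 - ⅙*574/33 = 1 - 287/99 = -188/99 ≈ -1.8990)
w = 0 (w = 1 - 1 = 0)
S(T, a) = -84 (S(T, a) = -5 - 79 = -84)
-383833 + S((-6*w)*f - m, -171) = -383833 - 84 = -383917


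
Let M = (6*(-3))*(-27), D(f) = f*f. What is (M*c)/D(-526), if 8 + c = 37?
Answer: 7047/138338 ≈ 0.050940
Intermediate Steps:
c = 29 (c = -8 + 37 = 29)
D(f) = f²
M = 486 (M = -18*(-27) = 486)
(M*c)/D(-526) = (486*29)/((-526)²) = 14094/276676 = 14094*(1/276676) = 7047/138338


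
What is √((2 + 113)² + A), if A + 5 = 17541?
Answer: √30761 ≈ 175.39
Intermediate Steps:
A = 17536 (A = -5 + 17541 = 17536)
√((2 + 113)² + A) = √((2 + 113)² + 17536) = √(115² + 17536) = √(13225 + 17536) = √30761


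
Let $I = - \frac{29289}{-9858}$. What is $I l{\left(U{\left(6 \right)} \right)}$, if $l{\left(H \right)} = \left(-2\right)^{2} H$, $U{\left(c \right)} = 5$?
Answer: $\frac{97630}{1643} \approx 59.422$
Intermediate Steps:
$l{\left(H \right)} = 4 H$
$I = \frac{9763}{3286}$ ($I = \left(-29289\right) \left(- \frac{1}{9858}\right) = \frac{9763}{3286} \approx 2.9711$)
$I l{\left(U{\left(6 \right)} \right)} = \frac{9763 \cdot 4 \cdot 5}{3286} = \frac{9763}{3286} \cdot 20 = \frac{97630}{1643}$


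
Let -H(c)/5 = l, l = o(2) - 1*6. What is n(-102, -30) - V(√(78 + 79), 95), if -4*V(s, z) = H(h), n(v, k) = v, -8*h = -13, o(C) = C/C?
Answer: -383/4 ≈ -95.750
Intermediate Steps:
o(C) = 1
h = 13/8 (h = -⅛*(-13) = 13/8 ≈ 1.6250)
l = -5 (l = 1 - 1*6 = 1 - 6 = -5)
H(c) = 25 (H(c) = -5*(-5) = 25)
V(s, z) = -25/4 (V(s, z) = -¼*25 = -25/4)
n(-102, -30) - V(√(78 + 79), 95) = -102 - 1*(-25/4) = -102 + 25/4 = -383/4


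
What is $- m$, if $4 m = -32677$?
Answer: $\frac{32677}{4} \approx 8169.3$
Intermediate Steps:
$m = - \frac{32677}{4}$ ($m = \frac{1}{4} \left(-32677\right) = - \frac{32677}{4} \approx -8169.3$)
$- m = \left(-1\right) \left(- \frac{32677}{4}\right) = \frac{32677}{4}$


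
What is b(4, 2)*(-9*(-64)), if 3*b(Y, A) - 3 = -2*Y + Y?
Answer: -192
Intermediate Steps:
b(Y, A) = 1 - Y/3 (b(Y, A) = 1 + (-2*Y + Y)/3 = 1 + (-Y)/3 = 1 - Y/3)
b(4, 2)*(-9*(-64)) = (1 - 1/3*4)*(-9*(-64)) = (1 - 4/3)*576 = -1/3*576 = -192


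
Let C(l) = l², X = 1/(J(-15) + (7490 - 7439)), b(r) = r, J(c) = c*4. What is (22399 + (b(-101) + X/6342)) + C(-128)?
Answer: 2207891195/57078 ≈ 38682.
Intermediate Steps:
J(c) = 4*c
X = -⅑ (X = 1/(4*(-15) + (7490 - 7439)) = 1/(-60 + 51) = 1/(-9) = -⅑ ≈ -0.11111)
(22399 + (b(-101) + X/6342)) + C(-128) = (22399 + (-101 - ⅑/6342)) + (-128)² = (22399 + (-101 - ⅑*1/6342)) + 16384 = (22399 + (-101 - 1/57078)) + 16384 = (22399 - 5764879/57078) + 16384 = 1272725243/57078 + 16384 = 2207891195/57078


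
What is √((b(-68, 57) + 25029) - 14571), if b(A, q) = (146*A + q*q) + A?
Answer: √3711 ≈ 60.918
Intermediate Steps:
b(A, q) = q² + 147*A (b(A, q) = (146*A + q²) + A = (q² + 146*A) + A = q² + 147*A)
√((b(-68, 57) + 25029) - 14571) = √(((57² + 147*(-68)) + 25029) - 14571) = √(((3249 - 9996) + 25029) - 14571) = √((-6747 + 25029) - 14571) = √(18282 - 14571) = √3711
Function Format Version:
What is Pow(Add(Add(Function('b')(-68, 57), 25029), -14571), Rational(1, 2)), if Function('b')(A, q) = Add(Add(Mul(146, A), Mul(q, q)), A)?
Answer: Pow(3711, Rational(1, 2)) ≈ 60.918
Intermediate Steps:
Function('b')(A, q) = Add(Pow(q, 2), Mul(147, A)) (Function('b')(A, q) = Add(Add(Mul(146, A), Pow(q, 2)), A) = Add(Add(Pow(q, 2), Mul(146, A)), A) = Add(Pow(q, 2), Mul(147, A)))
Pow(Add(Add(Function('b')(-68, 57), 25029), -14571), Rational(1, 2)) = Pow(Add(Add(Add(Pow(57, 2), Mul(147, -68)), 25029), -14571), Rational(1, 2)) = Pow(Add(Add(Add(3249, -9996), 25029), -14571), Rational(1, 2)) = Pow(Add(Add(-6747, 25029), -14571), Rational(1, 2)) = Pow(Add(18282, -14571), Rational(1, 2)) = Pow(3711, Rational(1, 2))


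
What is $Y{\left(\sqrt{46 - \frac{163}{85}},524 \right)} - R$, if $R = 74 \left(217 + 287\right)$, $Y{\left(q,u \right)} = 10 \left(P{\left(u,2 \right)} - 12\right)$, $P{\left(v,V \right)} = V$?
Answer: $-37396$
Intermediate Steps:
$Y{\left(q,u \right)} = -100$ ($Y{\left(q,u \right)} = 10 \left(2 - 12\right) = 10 \left(-10\right) = -100$)
$R = 37296$ ($R = 74 \cdot 504 = 37296$)
$Y{\left(\sqrt{46 - \frac{163}{85}},524 \right)} - R = -100 - 37296 = -37396$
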